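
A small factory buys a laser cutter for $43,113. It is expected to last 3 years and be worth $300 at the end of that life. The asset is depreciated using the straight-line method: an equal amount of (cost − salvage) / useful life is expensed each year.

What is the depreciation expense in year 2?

Depreciable base = $43,113 − $300 = $42,813.
Annual expense = $42,813 / 3 = $14,271.

$14,271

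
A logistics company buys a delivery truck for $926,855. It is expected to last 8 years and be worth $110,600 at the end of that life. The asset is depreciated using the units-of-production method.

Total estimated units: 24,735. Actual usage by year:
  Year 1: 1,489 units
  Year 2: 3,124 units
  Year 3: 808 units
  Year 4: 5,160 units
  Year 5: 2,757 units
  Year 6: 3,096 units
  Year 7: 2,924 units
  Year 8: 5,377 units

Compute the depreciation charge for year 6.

$102,168

Depreciable base = $926,855 − $110,600 = $816,255.
Rate = $816,255 / 24,735 units = $33 per unit.
Year 1: 1,489 × $33 = $49,137. Book value $877,718.
Year 2: 3,124 × $33 = $103,092. Book value $774,626.
Year 3: 808 × $33 = $26,664. Book value $747,962.
Year 4: 5,160 × $33 = $170,280. Book value $577,682.
Year 5: 2,757 × $33 = $90,981. Book value $486,701.
Year 6: 3,096 × $33 = $102,168. Book value $384,533.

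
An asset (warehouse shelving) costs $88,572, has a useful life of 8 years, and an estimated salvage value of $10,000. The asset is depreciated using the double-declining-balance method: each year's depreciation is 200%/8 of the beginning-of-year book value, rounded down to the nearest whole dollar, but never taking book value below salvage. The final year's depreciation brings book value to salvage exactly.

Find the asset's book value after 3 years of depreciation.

$37,367

Depreciable base = $88,572 − $10,000 = $78,572.
Year 1: ⌊$88,572 × 200%/8⌋ = $22,143. Book value $66,429.
Year 2: ⌊$66,429 × 200%/8⌋ = $16,607. Book value $49,822.
Year 3: ⌊$49,822 × 200%/8⌋ = $12,455. Book value $37,367.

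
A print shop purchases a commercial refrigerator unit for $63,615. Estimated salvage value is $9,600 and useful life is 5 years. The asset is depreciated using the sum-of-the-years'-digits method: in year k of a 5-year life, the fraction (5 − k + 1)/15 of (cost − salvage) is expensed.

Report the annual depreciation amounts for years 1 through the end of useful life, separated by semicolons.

Depreciable base = $63,615 − $9,600 = $54,015.
Sum of the years' digits = 5+4+3+2+1 = 15.
Year 1: $54,015 × 5/15 = $18,005. Book value $45,610.
Year 2: $54,015 × 4/15 = $14,404. Book value $31,206.
Year 3: $54,015 × 3/15 = $10,803. Book value $20,403.
Year 4: $54,015 × 2/15 = $7,202. Book value $13,201.
Year 5: $54,015 × 1/15 = $3,601. Book value $9,600.

$18,005; $14,404; $10,803; $7,202; $3,601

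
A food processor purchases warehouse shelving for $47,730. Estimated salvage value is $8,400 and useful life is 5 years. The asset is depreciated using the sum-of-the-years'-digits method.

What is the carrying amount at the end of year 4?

$11,022

Depreciable base = $47,730 − $8,400 = $39,330.
Sum of the years' digits = 5+4+3+2+1 = 15.
Year 1: $39,330 × 5/15 = $13,110. Book value $34,620.
Year 2: $39,330 × 4/15 = $10,488. Book value $24,132.
Year 3: $39,330 × 3/15 = $7,866. Book value $16,266.
Year 4: $39,330 × 2/15 = $5,244. Book value $11,022.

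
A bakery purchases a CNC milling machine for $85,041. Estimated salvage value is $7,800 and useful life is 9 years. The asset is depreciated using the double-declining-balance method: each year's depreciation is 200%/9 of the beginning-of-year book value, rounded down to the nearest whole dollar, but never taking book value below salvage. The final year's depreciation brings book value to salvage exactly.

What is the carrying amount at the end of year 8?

$11,390

Depreciable base = $85,041 − $7,800 = $77,241.
Year 1: ⌊$85,041 × 200%/9⌋ = $18,898. Book value $66,143.
Year 2: ⌊$66,143 × 200%/9⌋ = $14,698. Book value $51,445.
Year 3: ⌊$51,445 × 200%/9⌋ = $11,432. Book value $40,013.
Year 4: ⌊$40,013 × 200%/9⌋ = $8,891. Book value $31,122.
Year 5: ⌊$31,122 × 200%/9⌋ = $6,916. Book value $24,206.
Year 6: ⌊$24,206 × 200%/9⌋ = $5,379. Book value $18,827.
Year 7: ⌊$18,827 × 200%/9⌋ = $4,183. Book value $14,644.
Year 8: ⌊$14,644 × 200%/9⌋ = $3,254. Book value $11,390.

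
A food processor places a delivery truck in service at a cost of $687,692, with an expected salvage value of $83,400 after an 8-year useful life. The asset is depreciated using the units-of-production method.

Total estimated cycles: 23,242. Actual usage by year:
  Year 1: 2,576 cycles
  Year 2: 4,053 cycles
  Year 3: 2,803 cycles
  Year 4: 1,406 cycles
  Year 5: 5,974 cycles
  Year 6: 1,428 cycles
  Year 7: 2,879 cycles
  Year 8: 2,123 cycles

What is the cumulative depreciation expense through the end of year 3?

Depreciable base = $687,692 − $83,400 = $604,292.
Rate = $604,292 / 23,242 cycles = $26 per cycle.
Year 1: 2,576 × $26 = $66,976. Book value $620,716.
Year 2: 4,053 × $26 = $105,378. Book value $515,338.
Year 3: 2,803 × $26 = $72,878. Book value $442,460.
Accumulated through year 3 = $687,692 − $442,460 = $245,232.

$245,232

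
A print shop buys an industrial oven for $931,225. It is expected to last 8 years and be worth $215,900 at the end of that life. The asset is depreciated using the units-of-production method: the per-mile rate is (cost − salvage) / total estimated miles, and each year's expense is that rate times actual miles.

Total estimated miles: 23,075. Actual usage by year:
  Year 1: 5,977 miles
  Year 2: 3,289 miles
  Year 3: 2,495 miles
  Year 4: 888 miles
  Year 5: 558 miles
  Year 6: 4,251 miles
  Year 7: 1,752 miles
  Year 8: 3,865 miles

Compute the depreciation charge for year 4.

$27,528

Depreciable base = $931,225 − $215,900 = $715,325.
Rate = $715,325 / 23,075 miles = $31 per mile.
Year 1: 5,977 × $31 = $185,287. Book value $745,938.
Year 2: 3,289 × $31 = $101,959. Book value $643,979.
Year 3: 2,495 × $31 = $77,345. Book value $566,634.
Year 4: 888 × $31 = $27,528. Book value $539,106.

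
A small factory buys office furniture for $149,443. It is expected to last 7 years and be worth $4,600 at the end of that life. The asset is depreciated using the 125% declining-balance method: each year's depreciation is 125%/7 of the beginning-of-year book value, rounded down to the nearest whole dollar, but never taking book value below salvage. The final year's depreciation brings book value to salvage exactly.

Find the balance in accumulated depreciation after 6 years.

Depreciable base = $149,443 − $4,600 = $144,843.
Year 1: ⌊$149,443 × 125%/7⌋ = $26,686. Book value $122,757.
Year 2: ⌊$122,757 × 125%/7⌋ = $21,920. Book value $100,837.
Year 3: ⌊$100,837 × 125%/7⌋ = $18,006. Book value $82,831.
Year 4: ⌊$82,831 × 125%/7⌋ = $14,791. Book value $68,040.
Year 5: ⌊$68,040 × 125%/7⌋ = $12,150. Book value $55,890.
Year 6: ⌊$55,890 × 125%/7⌋ = $9,980. Book value $45,910.
Accumulated through year 6 = $149,443 − $45,910 = $103,533.

$103,533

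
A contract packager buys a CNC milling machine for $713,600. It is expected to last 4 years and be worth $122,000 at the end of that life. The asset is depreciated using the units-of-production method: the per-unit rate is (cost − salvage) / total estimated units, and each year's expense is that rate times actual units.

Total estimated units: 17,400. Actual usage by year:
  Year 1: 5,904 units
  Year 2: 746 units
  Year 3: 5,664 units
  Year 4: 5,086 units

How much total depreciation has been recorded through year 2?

$226,100

Depreciable base = $713,600 − $122,000 = $591,600.
Rate = $591,600 / 17,400 units = $34 per unit.
Year 1: 5,904 × $34 = $200,736. Book value $512,864.
Year 2: 746 × $34 = $25,364. Book value $487,500.
Accumulated through year 2 = $713,600 − $487,500 = $226,100.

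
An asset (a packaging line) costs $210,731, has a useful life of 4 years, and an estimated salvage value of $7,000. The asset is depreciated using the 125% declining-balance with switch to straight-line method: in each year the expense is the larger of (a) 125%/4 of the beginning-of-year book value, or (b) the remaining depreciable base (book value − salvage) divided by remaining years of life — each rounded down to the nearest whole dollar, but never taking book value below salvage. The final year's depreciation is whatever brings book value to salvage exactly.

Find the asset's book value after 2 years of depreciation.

$98,919

Depreciable base = $210,731 − $7,000 = $203,731.
Year 1: DB = ⌊$210,731 × 125%/4⌋ = $65,853; SL = ⌊$203,731/4⌋ = $50,932 → take DB $65,853. Book value $144,878.
Year 2: DB = ⌊$144,878 × 125%/4⌋ = $45,274; SL = ⌊$137,878/3⌋ = $45,959 → take SL $45,959. Book value $98,919.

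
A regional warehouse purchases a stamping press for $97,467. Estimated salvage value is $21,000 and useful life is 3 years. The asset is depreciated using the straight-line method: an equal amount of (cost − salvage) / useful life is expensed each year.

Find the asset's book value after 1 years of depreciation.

Depreciable base = $97,467 − $21,000 = $76,467.
Annual expense = $76,467 / 3 = $25,489.
End of year 1: book value $71,978.

$71,978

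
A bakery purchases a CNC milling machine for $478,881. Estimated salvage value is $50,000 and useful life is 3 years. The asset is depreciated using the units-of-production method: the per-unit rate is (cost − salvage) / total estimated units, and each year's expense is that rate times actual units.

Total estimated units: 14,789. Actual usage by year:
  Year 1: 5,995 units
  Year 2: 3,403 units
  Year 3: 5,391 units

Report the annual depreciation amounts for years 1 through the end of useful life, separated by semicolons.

Depreciable base = $478,881 − $50,000 = $428,881.
Rate = $428,881 / 14,789 units = $29 per unit.
Year 1: 5,995 × $29 = $173,855. Book value $305,026.
Year 2: 3,403 × $29 = $98,687. Book value $206,339.
Year 3: 5,391 × $29 = $156,339. Book value $50,000.

$173,855; $98,687; $156,339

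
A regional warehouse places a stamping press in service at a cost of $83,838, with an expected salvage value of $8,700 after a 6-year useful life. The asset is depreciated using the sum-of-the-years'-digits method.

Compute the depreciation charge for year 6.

$3,578

Depreciable base = $83,838 − $8,700 = $75,138.
Sum of the years' digits = 6+5+4+3+2+1 = 21.
Year 1: $75,138 × 6/21 = $21,468. Book value $62,370.
Year 2: $75,138 × 5/21 = $17,890. Book value $44,480.
Year 3: $75,138 × 4/21 = $14,312. Book value $30,168.
Year 4: $75,138 × 3/21 = $10,734. Book value $19,434.
Year 5: $75,138 × 2/21 = $7,156. Book value $12,278.
Year 6: $75,138 × 1/21 = $3,578. Book value $8,700.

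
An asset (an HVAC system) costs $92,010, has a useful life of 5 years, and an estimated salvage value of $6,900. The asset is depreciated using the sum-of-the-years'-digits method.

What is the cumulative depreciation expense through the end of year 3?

$68,088

Depreciable base = $92,010 − $6,900 = $85,110.
Sum of the years' digits = 5+4+3+2+1 = 15.
Year 1: $85,110 × 5/15 = $28,370. Book value $63,640.
Year 2: $85,110 × 4/15 = $22,696. Book value $40,944.
Year 3: $85,110 × 3/15 = $17,022. Book value $23,922.
Accumulated through year 3 = $92,010 − $23,922 = $68,088.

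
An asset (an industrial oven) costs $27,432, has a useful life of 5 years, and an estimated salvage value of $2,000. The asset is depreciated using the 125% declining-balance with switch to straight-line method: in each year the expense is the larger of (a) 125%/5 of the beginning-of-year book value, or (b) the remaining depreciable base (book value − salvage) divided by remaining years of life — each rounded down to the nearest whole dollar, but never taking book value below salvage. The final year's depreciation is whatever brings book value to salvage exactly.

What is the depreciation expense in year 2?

$5,143

Depreciable base = $27,432 − $2,000 = $25,432.
Year 1: DB = ⌊$27,432 × 125%/5⌋ = $6,858; SL = ⌊$25,432/5⌋ = $5,086 → take DB $6,858. Book value $20,574.
Year 2: DB = ⌊$20,574 × 125%/5⌋ = $5,143; SL = ⌊$18,574/4⌋ = $4,643 → take DB $5,143. Book value $15,431.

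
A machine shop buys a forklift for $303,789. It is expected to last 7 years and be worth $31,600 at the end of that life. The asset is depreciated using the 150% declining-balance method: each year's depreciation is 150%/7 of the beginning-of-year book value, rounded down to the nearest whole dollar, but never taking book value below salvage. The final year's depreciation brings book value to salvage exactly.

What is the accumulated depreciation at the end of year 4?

Depreciable base = $303,789 − $31,600 = $272,189.
Year 1: ⌊$303,789 × 150%/7⌋ = $65,097. Book value $238,692.
Year 2: ⌊$238,692 × 150%/7⌋ = $51,148. Book value $187,544.
Year 3: ⌊$187,544 × 150%/7⌋ = $40,188. Book value $147,356.
Year 4: ⌊$147,356 × 150%/7⌋ = $31,576. Book value $115,780.
Accumulated through year 4 = $303,789 − $115,780 = $188,009.

$188,009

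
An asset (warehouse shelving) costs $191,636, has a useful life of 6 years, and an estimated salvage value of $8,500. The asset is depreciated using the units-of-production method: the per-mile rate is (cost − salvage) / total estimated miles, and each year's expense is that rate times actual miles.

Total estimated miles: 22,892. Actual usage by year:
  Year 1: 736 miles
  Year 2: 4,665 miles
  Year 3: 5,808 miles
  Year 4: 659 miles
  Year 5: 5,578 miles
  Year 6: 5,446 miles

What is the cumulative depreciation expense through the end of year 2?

$43,208

Depreciable base = $191,636 − $8,500 = $183,136.
Rate = $183,136 / 22,892 miles = $8 per mile.
Year 1: 736 × $8 = $5,888. Book value $185,748.
Year 2: 4,665 × $8 = $37,320. Book value $148,428.
Accumulated through year 2 = $191,636 − $148,428 = $43,208.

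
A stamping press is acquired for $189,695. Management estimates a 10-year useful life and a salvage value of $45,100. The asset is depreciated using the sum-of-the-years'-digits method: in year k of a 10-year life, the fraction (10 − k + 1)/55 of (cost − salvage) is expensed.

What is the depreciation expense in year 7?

$10,516

Depreciable base = $189,695 − $45,100 = $144,595.
Sum of the years' digits = 10+9+8+7+6+5+4+3+2+1 = 55.
Year 1: $144,595 × 10/55 = $26,290. Book value $163,405.
Year 2: $144,595 × 9/55 = $23,661. Book value $139,744.
Year 3: $144,595 × 8/55 = $21,032. Book value $118,712.
Year 4: $144,595 × 7/55 = $18,403. Book value $100,309.
Year 5: $144,595 × 6/55 = $15,774. Book value $84,535.
Year 6: $144,595 × 5/55 = $13,145. Book value $71,390.
Year 7: $144,595 × 4/55 = $10,516. Book value $60,874.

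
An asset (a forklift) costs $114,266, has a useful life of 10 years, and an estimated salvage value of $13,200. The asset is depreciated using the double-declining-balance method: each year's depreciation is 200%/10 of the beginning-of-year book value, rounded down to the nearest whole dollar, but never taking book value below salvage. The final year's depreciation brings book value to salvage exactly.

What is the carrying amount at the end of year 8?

$19,172

Depreciable base = $114,266 − $13,200 = $101,066.
Year 1: ⌊$114,266 × 200%/10⌋ = $22,853. Book value $91,413.
Year 2: ⌊$91,413 × 200%/10⌋ = $18,282. Book value $73,131.
Year 3: ⌊$73,131 × 200%/10⌋ = $14,626. Book value $58,505.
Year 4: ⌊$58,505 × 200%/10⌋ = $11,701. Book value $46,804.
Year 5: ⌊$46,804 × 200%/10⌋ = $9,360. Book value $37,444.
Year 6: ⌊$37,444 × 200%/10⌋ = $7,488. Book value $29,956.
Year 7: ⌊$29,956 × 200%/10⌋ = $5,991. Book value $23,965.
Year 8: ⌊$23,965 × 200%/10⌋ = $4,793. Book value $19,172.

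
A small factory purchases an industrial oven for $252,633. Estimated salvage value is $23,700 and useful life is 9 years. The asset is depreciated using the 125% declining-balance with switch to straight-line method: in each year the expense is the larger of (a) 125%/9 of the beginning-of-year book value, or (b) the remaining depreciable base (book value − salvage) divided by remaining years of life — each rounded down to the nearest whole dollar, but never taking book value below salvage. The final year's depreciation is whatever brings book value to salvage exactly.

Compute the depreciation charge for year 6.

Depreciable base = $252,633 − $23,700 = $228,933.
Year 1: DB = ⌊$252,633 × 125%/9⌋ = $35,087; SL = ⌊$228,933/9⌋ = $25,437 → take DB $35,087. Book value $217,546.
Year 2: DB = ⌊$217,546 × 125%/9⌋ = $30,214; SL = ⌊$193,846/8⌋ = $24,230 → take DB $30,214. Book value $187,332.
Year 3: DB = ⌊$187,332 × 125%/9⌋ = $26,018; SL = ⌊$163,632/7⌋ = $23,376 → take DB $26,018. Book value $161,314.
Year 4: DB = ⌊$161,314 × 125%/9⌋ = $22,404; SL = ⌊$137,614/6⌋ = $22,935 → take SL $22,935. Book value $138,379.
Year 5: DB = ⌊$138,379 × 125%/9⌋ = $19,219; SL = ⌊$114,679/5⌋ = $22,935 → take SL $22,935. Book value $115,444.
Year 6: DB = ⌊$115,444 × 125%/9⌋ = $16,033; SL = ⌊$91,744/4⌋ = $22,936 → take SL $22,936. Book value $92,508.

$22,936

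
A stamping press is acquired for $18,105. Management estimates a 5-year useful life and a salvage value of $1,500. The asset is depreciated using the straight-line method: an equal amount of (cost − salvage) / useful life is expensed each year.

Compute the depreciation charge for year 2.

Depreciable base = $18,105 − $1,500 = $16,605.
Annual expense = $16,605 / 5 = $3,321.

$3,321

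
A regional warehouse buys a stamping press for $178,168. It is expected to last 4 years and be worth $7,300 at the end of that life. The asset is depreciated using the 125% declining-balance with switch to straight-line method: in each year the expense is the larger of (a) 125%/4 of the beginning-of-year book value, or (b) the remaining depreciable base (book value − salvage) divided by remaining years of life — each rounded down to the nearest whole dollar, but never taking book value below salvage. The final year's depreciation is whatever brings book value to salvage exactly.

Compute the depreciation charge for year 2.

$38,397

Depreciable base = $178,168 − $7,300 = $170,868.
Year 1: DB = ⌊$178,168 × 125%/4⌋ = $55,677; SL = ⌊$170,868/4⌋ = $42,717 → take DB $55,677. Book value $122,491.
Year 2: DB = ⌊$122,491 × 125%/4⌋ = $38,278; SL = ⌊$115,191/3⌋ = $38,397 → take SL $38,397. Book value $84,094.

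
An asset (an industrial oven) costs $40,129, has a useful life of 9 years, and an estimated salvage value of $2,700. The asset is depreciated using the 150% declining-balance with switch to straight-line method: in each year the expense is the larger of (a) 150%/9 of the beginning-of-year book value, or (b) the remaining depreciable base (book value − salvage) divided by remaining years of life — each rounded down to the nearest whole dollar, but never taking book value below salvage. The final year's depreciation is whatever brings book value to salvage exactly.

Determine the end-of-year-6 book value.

Depreciable base = $40,129 − $2,700 = $37,429.
Year 1: DB = ⌊$40,129 × 150%/9⌋ = $6,688; SL = ⌊$37,429/9⌋ = $4,158 → take DB $6,688. Book value $33,441.
Year 2: DB = ⌊$33,441 × 150%/9⌋ = $5,573; SL = ⌊$30,741/8⌋ = $3,842 → take DB $5,573. Book value $27,868.
Year 3: DB = ⌊$27,868 × 150%/9⌋ = $4,644; SL = ⌊$25,168/7⌋ = $3,595 → take DB $4,644. Book value $23,224.
Year 4: DB = ⌊$23,224 × 150%/9⌋ = $3,870; SL = ⌊$20,524/6⌋ = $3,420 → take DB $3,870. Book value $19,354.
Year 5: DB = ⌊$19,354 × 150%/9⌋ = $3,225; SL = ⌊$16,654/5⌋ = $3,330 → take SL $3,330. Book value $16,024.
Year 6: DB = ⌊$16,024 × 150%/9⌋ = $2,670; SL = ⌊$13,324/4⌋ = $3,331 → take SL $3,331. Book value $12,693.

$12,693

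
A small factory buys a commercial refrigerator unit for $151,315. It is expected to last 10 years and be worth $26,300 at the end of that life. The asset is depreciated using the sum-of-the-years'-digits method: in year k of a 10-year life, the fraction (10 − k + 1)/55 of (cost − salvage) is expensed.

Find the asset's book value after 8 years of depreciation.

$33,119

Depreciable base = $151,315 − $26,300 = $125,015.
Sum of the years' digits = 10+9+8+7+6+5+4+3+2+1 = 55.
Year 1: $125,015 × 10/55 = $22,730. Book value $128,585.
Year 2: $125,015 × 9/55 = $20,457. Book value $108,128.
Year 3: $125,015 × 8/55 = $18,184. Book value $89,944.
Year 4: $125,015 × 7/55 = $15,911. Book value $74,033.
Year 5: $125,015 × 6/55 = $13,638. Book value $60,395.
Year 6: $125,015 × 5/55 = $11,365. Book value $49,030.
Year 7: $125,015 × 4/55 = $9,092. Book value $39,938.
Year 8: $125,015 × 3/55 = $6,819. Book value $33,119.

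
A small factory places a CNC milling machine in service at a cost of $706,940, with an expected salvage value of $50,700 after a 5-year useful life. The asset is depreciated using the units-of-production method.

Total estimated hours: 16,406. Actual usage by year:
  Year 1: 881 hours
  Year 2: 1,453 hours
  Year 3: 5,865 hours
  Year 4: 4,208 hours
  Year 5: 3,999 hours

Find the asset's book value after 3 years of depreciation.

$378,980

Depreciable base = $706,940 − $50,700 = $656,240.
Rate = $656,240 / 16,406 hours = $40 per hour.
Year 1: 881 × $40 = $35,240. Book value $671,700.
Year 2: 1,453 × $40 = $58,120. Book value $613,580.
Year 3: 5,865 × $40 = $234,600. Book value $378,980.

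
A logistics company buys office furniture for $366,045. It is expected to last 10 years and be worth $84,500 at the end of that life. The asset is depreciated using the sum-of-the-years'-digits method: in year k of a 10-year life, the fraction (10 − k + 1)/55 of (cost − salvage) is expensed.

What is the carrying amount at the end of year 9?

Depreciable base = $366,045 − $84,500 = $281,545.
Sum of the years' digits = 10+9+8+7+6+5+4+3+2+1 = 55.
Year 1: $281,545 × 10/55 = $51,190. Book value $314,855.
Year 2: $281,545 × 9/55 = $46,071. Book value $268,784.
Year 3: $281,545 × 8/55 = $40,952. Book value $227,832.
Year 4: $281,545 × 7/55 = $35,833. Book value $191,999.
Year 5: $281,545 × 6/55 = $30,714. Book value $161,285.
Year 6: $281,545 × 5/55 = $25,595. Book value $135,690.
Year 7: $281,545 × 4/55 = $20,476. Book value $115,214.
Year 8: $281,545 × 3/55 = $15,357. Book value $99,857.
Year 9: $281,545 × 2/55 = $10,238. Book value $89,619.

$89,619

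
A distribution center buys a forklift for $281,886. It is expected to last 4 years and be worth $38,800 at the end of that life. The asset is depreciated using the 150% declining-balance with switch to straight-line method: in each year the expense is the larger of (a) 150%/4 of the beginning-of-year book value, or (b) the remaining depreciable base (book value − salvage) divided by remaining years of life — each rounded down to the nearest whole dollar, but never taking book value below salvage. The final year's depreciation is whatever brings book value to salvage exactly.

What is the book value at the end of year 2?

Depreciable base = $281,886 − $38,800 = $243,086.
Year 1: DB = ⌊$281,886 × 150%/4⌋ = $105,707; SL = ⌊$243,086/4⌋ = $60,771 → take DB $105,707. Book value $176,179.
Year 2: DB = ⌊$176,179 × 150%/4⌋ = $66,067; SL = ⌊$137,379/3⌋ = $45,793 → take DB $66,067. Book value $110,112.

$110,112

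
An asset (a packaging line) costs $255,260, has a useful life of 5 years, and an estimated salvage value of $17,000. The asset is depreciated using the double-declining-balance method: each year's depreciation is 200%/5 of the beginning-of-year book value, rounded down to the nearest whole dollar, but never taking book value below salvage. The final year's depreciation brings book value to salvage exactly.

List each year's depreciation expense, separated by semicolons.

Depreciable base = $255,260 − $17,000 = $238,260.
Year 1: ⌊$255,260 × 200%/5⌋ = $102,104. Book value $153,156.
Year 2: ⌊$153,156 × 200%/5⌋ = $61,262. Book value $91,894.
Year 3: ⌊$91,894 × 200%/5⌋ = $36,757. Book value $55,137.
Year 4: ⌊$55,137 × 200%/5⌋ = $22,054. Book value $33,083.
Year 5 (final): $33,083 − $17,000 = $16,083. Book value $17,000.

$102,104; $61,262; $36,757; $22,054; $16,083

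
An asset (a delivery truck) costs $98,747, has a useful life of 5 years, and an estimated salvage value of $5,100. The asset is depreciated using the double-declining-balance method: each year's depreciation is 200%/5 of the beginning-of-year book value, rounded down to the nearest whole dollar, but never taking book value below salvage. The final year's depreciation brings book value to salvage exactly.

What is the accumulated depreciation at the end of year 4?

$85,949

Depreciable base = $98,747 − $5,100 = $93,647.
Year 1: ⌊$98,747 × 200%/5⌋ = $39,498. Book value $59,249.
Year 2: ⌊$59,249 × 200%/5⌋ = $23,699. Book value $35,550.
Year 3: ⌊$35,550 × 200%/5⌋ = $14,220. Book value $21,330.
Year 4: ⌊$21,330 × 200%/5⌋ = $8,532. Book value $12,798.
Accumulated through year 4 = $98,747 − $12,798 = $85,949.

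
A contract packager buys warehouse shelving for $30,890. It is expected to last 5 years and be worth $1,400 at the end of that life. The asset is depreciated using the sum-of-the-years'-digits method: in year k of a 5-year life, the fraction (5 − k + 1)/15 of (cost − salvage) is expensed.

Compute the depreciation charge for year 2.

Depreciable base = $30,890 − $1,400 = $29,490.
Sum of the years' digits = 5+4+3+2+1 = 15.
Year 1: $29,490 × 5/15 = $9,830. Book value $21,060.
Year 2: $29,490 × 4/15 = $7,864. Book value $13,196.

$7,864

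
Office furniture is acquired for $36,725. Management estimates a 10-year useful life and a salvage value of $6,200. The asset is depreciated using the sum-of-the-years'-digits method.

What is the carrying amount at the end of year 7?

$9,530

Depreciable base = $36,725 − $6,200 = $30,525.
Sum of the years' digits = 10+9+8+7+6+5+4+3+2+1 = 55.
Year 1: $30,525 × 10/55 = $5,550. Book value $31,175.
Year 2: $30,525 × 9/55 = $4,995. Book value $26,180.
Year 3: $30,525 × 8/55 = $4,440. Book value $21,740.
Year 4: $30,525 × 7/55 = $3,885. Book value $17,855.
Year 5: $30,525 × 6/55 = $3,330. Book value $14,525.
Year 6: $30,525 × 5/55 = $2,775. Book value $11,750.
Year 7: $30,525 × 4/55 = $2,220. Book value $9,530.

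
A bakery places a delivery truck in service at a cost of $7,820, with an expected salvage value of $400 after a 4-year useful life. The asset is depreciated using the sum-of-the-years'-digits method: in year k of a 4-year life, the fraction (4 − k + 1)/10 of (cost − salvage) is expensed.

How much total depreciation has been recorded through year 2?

$5,194

Depreciable base = $7,820 − $400 = $7,420.
Sum of the years' digits = 4+3+2+1 = 10.
Year 1: $7,420 × 4/10 = $2,968. Book value $4,852.
Year 2: $7,420 × 3/10 = $2,226. Book value $2,626.
Accumulated through year 2 = $7,820 − $2,626 = $5,194.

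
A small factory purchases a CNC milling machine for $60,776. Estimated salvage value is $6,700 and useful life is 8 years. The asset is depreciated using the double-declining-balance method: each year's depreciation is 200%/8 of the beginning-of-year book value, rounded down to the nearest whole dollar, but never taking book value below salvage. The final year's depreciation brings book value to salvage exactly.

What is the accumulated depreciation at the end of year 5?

$46,352

Depreciable base = $60,776 − $6,700 = $54,076.
Year 1: ⌊$60,776 × 200%/8⌋ = $15,194. Book value $45,582.
Year 2: ⌊$45,582 × 200%/8⌋ = $11,395. Book value $34,187.
Year 3: ⌊$34,187 × 200%/8⌋ = $8,546. Book value $25,641.
Year 4: ⌊$25,641 × 200%/8⌋ = $6,410. Book value $19,231.
Year 5: ⌊$19,231 × 200%/8⌋ = $4,807. Book value $14,424.
Accumulated through year 5 = $60,776 − $14,424 = $46,352.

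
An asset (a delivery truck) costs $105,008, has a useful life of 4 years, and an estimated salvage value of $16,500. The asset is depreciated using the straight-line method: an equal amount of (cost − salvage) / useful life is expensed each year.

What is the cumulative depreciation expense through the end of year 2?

$44,254

Depreciable base = $105,008 − $16,500 = $88,508.
Annual expense = $88,508 / 4 = $22,127.
End of year 1: book value $82,881.
End of year 2: book value $60,754.
Accumulated through year 2 = $105,008 − $60,754 = $44,254.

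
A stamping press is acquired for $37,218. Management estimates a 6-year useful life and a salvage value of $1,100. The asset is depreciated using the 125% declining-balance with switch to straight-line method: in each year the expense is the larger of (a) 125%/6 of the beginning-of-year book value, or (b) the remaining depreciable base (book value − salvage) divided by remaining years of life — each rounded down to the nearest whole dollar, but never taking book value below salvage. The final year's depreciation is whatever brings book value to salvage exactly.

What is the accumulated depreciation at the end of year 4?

$25,004

Depreciable base = $37,218 − $1,100 = $36,118.
Year 1: DB = ⌊$37,218 × 125%/6⌋ = $7,753; SL = ⌊$36,118/6⌋ = $6,019 → take DB $7,753. Book value $29,465.
Year 2: DB = ⌊$29,465 × 125%/6⌋ = $6,138; SL = ⌊$28,365/5⌋ = $5,673 → take DB $6,138. Book value $23,327.
Year 3: DB = ⌊$23,327 × 125%/6⌋ = $4,859; SL = ⌊$22,227/4⌋ = $5,556 → take SL $5,556. Book value $17,771.
Year 4: DB = ⌊$17,771 × 125%/6⌋ = $3,702; SL = ⌊$16,671/3⌋ = $5,557 → take SL $5,557. Book value $12,214.
Accumulated through year 4 = $37,218 − $12,214 = $25,004.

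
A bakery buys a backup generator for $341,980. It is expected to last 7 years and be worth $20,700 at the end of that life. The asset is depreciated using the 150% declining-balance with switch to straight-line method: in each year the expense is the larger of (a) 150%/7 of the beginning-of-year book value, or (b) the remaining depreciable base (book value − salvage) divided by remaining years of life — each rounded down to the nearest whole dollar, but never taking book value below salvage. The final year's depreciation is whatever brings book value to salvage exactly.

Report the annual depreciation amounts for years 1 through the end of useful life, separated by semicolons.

Depreciable base = $341,980 − $20,700 = $321,280.
Year 1: DB = ⌊$341,980 × 150%/7⌋ = $73,281; SL = ⌊$321,280/7⌋ = $45,897 → take DB $73,281. Book value $268,699.
Year 2: DB = ⌊$268,699 × 150%/7⌋ = $57,578; SL = ⌊$247,999/6⌋ = $41,333 → take DB $57,578. Book value $211,121.
Year 3: DB = ⌊$211,121 × 150%/7⌋ = $45,240; SL = ⌊$190,421/5⌋ = $38,084 → take DB $45,240. Book value $165,881.
Year 4: DB = ⌊$165,881 × 150%/7⌋ = $35,545; SL = ⌊$145,181/4⌋ = $36,295 → take SL $36,295. Book value $129,586.
Year 5: DB = ⌊$129,586 × 150%/7⌋ = $27,768; SL = ⌊$108,886/3⌋ = $36,295 → take SL $36,295. Book value $93,291.
Year 6: DB = ⌊$93,291 × 150%/7⌋ = $19,990; SL = ⌊$72,591/2⌋ = $36,295 → take SL $36,295. Book value $56,996.
Year 7 (final): $56,996 − $20,700 = $36,296. Book value $20,700.

$73,281; $57,578; $45,240; $36,295; $36,295; $36,295; $36,296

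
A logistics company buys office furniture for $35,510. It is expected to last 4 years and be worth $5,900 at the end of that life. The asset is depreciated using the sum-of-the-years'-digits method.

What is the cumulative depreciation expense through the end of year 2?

$20,727

Depreciable base = $35,510 − $5,900 = $29,610.
Sum of the years' digits = 4+3+2+1 = 10.
Year 1: $29,610 × 4/10 = $11,844. Book value $23,666.
Year 2: $29,610 × 3/10 = $8,883. Book value $14,783.
Accumulated through year 2 = $35,510 − $14,783 = $20,727.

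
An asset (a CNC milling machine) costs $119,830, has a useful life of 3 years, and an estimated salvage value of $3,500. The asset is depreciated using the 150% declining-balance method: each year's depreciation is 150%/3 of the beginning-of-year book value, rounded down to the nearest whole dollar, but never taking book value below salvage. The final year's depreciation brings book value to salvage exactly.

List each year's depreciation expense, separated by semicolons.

Depreciable base = $119,830 − $3,500 = $116,330.
Year 1: ⌊$119,830 × 150%/3⌋ = $59,915. Book value $59,915.
Year 2: ⌊$59,915 × 150%/3⌋ = $29,957. Book value $29,958.
Year 3 (final): $29,958 − $3,500 = $26,458. Book value $3,500.

$59,915; $29,957; $26,458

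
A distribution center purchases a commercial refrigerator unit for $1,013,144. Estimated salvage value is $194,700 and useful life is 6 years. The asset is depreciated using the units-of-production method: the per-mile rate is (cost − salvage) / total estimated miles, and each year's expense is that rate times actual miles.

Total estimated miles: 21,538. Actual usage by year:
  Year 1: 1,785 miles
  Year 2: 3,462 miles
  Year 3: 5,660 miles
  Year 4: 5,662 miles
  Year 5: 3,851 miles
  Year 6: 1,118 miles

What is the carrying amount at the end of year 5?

Depreciable base = $1,013,144 − $194,700 = $818,444.
Rate = $818,444 / 21,538 miles = $38 per mile.
Year 1: 1,785 × $38 = $67,830. Book value $945,314.
Year 2: 3,462 × $38 = $131,556. Book value $813,758.
Year 3: 5,660 × $38 = $215,080. Book value $598,678.
Year 4: 5,662 × $38 = $215,156. Book value $383,522.
Year 5: 3,851 × $38 = $146,338. Book value $237,184.

$237,184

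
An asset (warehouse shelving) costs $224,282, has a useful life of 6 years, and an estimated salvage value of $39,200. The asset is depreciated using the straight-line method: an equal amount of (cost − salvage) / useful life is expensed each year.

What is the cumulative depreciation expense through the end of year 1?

Depreciable base = $224,282 − $39,200 = $185,082.
Annual expense = $185,082 / 6 = $30,847.
End of year 1: book value $193,435.
Accumulated through year 1 = $224,282 − $193,435 = $30,847.

$30,847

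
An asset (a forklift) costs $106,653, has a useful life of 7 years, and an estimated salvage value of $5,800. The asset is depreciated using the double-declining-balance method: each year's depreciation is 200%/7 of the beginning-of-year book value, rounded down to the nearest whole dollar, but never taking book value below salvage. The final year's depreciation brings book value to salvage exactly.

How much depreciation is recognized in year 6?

$5,666

Depreciable base = $106,653 − $5,800 = $100,853.
Year 1: ⌊$106,653 × 200%/7⌋ = $30,472. Book value $76,181.
Year 2: ⌊$76,181 × 200%/7⌋ = $21,766. Book value $54,415.
Year 3: ⌊$54,415 × 200%/7⌋ = $15,547. Book value $38,868.
Year 4: ⌊$38,868 × 200%/7⌋ = $11,105. Book value $27,763.
Year 5: ⌊$27,763 × 200%/7⌋ = $7,932. Book value $19,831.
Year 6: ⌊$19,831 × 200%/7⌋ = $5,666. Book value $14,165.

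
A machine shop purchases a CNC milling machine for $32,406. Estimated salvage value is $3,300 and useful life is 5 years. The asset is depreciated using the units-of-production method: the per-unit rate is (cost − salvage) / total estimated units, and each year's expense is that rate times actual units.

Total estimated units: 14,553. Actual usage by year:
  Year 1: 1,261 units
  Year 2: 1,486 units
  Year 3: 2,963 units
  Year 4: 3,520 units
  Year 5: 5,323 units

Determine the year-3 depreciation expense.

$5,926

Depreciable base = $32,406 − $3,300 = $29,106.
Rate = $29,106 / 14,553 units = $2 per unit.
Year 1: 1,261 × $2 = $2,522. Book value $29,884.
Year 2: 1,486 × $2 = $2,972. Book value $26,912.
Year 3: 2,963 × $2 = $5,926. Book value $20,986.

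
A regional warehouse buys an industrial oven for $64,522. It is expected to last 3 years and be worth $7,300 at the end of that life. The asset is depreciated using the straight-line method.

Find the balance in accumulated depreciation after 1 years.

$19,074

Depreciable base = $64,522 − $7,300 = $57,222.
Annual expense = $57,222 / 3 = $19,074.
End of year 1: book value $45,448.
Accumulated through year 1 = $64,522 − $45,448 = $19,074.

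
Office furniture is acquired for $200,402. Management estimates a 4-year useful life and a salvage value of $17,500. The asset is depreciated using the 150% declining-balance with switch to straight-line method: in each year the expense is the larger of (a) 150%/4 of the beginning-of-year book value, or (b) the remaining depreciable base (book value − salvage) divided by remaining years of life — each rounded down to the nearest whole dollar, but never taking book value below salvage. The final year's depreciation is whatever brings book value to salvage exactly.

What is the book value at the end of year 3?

Depreciable base = $200,402 − $17,500 = $182,902.
Year 1: DB = ⌊$200,402 × 150%/4⌋ = $75,150; SL = ⌊$182,902/4⌋ = $45,725 → take DB $75,150. Book value $125,252.
Year 2: DB = ⌊$125,252 × 150%/4⌋ = $46,969; SL = ⌊$107,752/3⌋ = $35,917 → take DB $46,969. Book value $78,283.
Year 3: DB = ⌊$78,283 × 150%/4⌋ = $29,356; SL = ⌊$60,783/2⌋ = $30,391 → take SL $30,391. Book value $47,892.

$47,892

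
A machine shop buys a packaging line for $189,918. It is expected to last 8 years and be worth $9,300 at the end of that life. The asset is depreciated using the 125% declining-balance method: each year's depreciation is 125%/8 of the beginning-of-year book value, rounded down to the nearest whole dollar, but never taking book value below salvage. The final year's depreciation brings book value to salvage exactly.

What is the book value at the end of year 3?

Depreciable base = $189,918 − $9,300 = $180,618.
Year 1: ⌊$189,918 × 125%/8⌋ = $29,674. Book value $160,244.
Year 2: ⌊$160,244 × 125%/8⌋ = $25,038. Book value $135,206.
Year 3: ⌊$135,206 × 125%/8⌋ = $21,125. Book value $114,081.

$114,081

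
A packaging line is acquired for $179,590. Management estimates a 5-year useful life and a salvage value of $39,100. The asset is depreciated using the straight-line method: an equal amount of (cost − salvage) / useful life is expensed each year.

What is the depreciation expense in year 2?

Depreciable base = $179,590 − $39,100 = $140,490.
Annual expense = $140,490 / 5 = $28,098.

$28,098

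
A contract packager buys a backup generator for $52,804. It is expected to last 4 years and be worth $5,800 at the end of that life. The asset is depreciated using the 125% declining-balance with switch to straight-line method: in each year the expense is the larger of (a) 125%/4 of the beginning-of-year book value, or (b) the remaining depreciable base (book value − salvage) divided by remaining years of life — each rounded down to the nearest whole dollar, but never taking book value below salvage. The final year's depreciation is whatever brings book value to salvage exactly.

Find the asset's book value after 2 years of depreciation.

$24,959

Depreciable base = $52,804 − $5,800 = $47,004.
Year 1: DB = ⌊$52,804 × 125%/4⌋ = $16,501; SL = ⌊$47,004/4⌋ = $11,751 → take DB $16,501. Book value $36,303.
Year 2: DB = ⌊$36,303 × 125%/4⌋ = $11,344; SL = ⌊$30,503/3⌋ = $10,167 → take DB $11,344. Book value $24,959.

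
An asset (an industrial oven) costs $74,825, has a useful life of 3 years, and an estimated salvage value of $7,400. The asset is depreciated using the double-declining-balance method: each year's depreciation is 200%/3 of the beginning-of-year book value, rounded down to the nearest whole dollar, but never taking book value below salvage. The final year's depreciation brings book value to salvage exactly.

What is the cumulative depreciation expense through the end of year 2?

Depreciable base = $74,825 − $7,400 = $67,425.
Year 1: ⌊$74,825 × 200%/3⌋ = $49,883. Book value $24,942.
Year 2: ⌊$24,942 × 200%/3⌋ = $16,628. Book value $8,314.
Accumulated through year 2 = $74,825 − $8,314 = $66,511.

$66,511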